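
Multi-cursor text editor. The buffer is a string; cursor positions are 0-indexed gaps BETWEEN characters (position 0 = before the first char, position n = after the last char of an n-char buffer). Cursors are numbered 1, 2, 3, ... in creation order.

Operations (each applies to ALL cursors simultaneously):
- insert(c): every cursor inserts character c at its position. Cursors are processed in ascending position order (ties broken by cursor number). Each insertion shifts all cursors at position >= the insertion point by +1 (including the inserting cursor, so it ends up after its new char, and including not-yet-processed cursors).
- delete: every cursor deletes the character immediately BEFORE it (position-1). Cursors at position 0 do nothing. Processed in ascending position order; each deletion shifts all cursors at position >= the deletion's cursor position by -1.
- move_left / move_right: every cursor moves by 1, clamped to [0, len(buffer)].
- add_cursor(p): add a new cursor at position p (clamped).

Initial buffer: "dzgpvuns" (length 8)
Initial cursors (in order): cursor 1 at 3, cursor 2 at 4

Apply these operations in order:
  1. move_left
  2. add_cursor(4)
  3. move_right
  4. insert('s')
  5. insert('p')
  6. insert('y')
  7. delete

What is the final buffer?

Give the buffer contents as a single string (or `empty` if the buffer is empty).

Answer: dzgsppspvspuns

Derivation:
After op 1 (move_left): buffer="dzgpvuns" (len 8), cursors c1@2 c2@3, authorship ........
After op 2 (add_cursor(4)): buffer="dzgpvuns" (len 8), cursors c1@2 c2@3 c3@4, authorship ........
After op 3 (move_right): buffer="dzgpvuns" (len 8), cursors c1@3 c2@4 c3@5, authorship ........
After op 4 (insert('s')): buffer="dzgspsvsuns" (len 11), cursors c1@4 c2@6 c3@8, authorship ...1.2.3...
After op 5 (insert('p')): buffer="dzgsppspvspuns" (len 14), cursors c1@5 c2@8 c3@11, authorship ...11.22.33...
After op 6 (insert('y')): buffer="dzgspypspyvspyuns" (len 17), cursors c1@6 c2@10 c3@14, authorship ...111.222.333...
After op 7 (delete): buffer="dzgsppspvspuns" (len 14), cursors c1@5 c2@8 c3@11, authorship ...11.22.33...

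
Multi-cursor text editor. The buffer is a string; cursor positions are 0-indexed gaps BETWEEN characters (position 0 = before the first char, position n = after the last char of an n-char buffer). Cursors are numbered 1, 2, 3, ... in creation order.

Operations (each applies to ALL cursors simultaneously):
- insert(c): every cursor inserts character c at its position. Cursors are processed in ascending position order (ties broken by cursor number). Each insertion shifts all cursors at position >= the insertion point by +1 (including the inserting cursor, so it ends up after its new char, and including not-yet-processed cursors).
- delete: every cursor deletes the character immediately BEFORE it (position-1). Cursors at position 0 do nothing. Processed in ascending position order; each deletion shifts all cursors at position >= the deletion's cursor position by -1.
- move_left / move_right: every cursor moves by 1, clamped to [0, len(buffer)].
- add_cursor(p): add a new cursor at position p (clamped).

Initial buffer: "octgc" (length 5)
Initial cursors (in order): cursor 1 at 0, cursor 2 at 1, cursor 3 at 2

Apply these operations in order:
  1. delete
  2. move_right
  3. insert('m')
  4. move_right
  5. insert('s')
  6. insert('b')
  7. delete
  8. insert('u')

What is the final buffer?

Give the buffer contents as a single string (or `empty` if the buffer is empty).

Answer: tmmmgsssuuuc

Derivation:
After op 1 (delete): buffer="tgc" (len 3), cursors c1@0 c2@0 c3@0, authorship ...
After op 2 (move_right): buffer="tgc" (len 3), cursors c1@1 c2@1 c3@1, authorship ...
After op 3 (insert('m')): buffer="tmmmgc" (len 6), cursors c1@4 c2@4 c3@4, authorship .123..
After op 4 (move_right): buffer="tmmmgc" (len 6), cursors c1@5 c2@5 c3@5, authorship .123..
After op 5 (insert('s')): buffer="tmmmgsssc" (len 9), cursors c1@8 c2@8 c3@8, authorship .123.123.
After op 6 (insert('b')): buffer="tmmmgsssbbbc" (len 12), cursors c1@11 c2@11 c3@11, authorship .123.123123.
After op 7 (delete): buffer="tmmmgsssc" (len 9), cursors c1@8 c2@8 c3@8, authorship .123.123.
After op 8 (insert('u')): buffer="tmmmgsssuuuc" (len 12), cursors c1@11 c2@11 c3@11, authorship .123.123123.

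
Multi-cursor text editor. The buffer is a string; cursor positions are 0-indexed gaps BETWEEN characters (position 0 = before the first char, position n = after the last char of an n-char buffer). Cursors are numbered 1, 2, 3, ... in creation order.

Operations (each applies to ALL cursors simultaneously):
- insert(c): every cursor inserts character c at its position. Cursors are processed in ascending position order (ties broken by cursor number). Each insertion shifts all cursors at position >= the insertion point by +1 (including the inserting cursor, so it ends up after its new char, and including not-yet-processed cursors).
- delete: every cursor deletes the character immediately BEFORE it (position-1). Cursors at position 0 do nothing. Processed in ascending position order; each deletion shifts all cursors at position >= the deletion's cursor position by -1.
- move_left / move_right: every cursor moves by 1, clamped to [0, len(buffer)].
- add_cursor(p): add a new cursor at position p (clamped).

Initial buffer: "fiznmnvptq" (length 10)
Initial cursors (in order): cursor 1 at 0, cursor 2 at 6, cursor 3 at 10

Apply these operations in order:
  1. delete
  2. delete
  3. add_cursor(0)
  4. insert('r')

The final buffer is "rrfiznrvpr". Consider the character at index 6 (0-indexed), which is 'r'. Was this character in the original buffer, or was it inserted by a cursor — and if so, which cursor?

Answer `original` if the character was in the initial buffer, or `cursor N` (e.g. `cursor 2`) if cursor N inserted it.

After op 1 (delete): buffer="fiznmvpt" (len 8), cursors c1@0 c2@5 c3@8, authorship ........
After op 2 (delete): buffer="fiznvp" (len 6), cursors c1@0 c2@4 c3@6, authorship ......
After op 3 (add_cursor(0)): buffer="fiznvp" (len 6), cursors c1@0 c4@0 c2@4 c3@6, authorship ......
After op 4 (insert('r')): buffer="rrfiznrvpr" (len 10), cursors c1@2 c4@2 c2@7 c3@10, authorship 14....2..3
Authorship (.=original, N=cursor N): 1 4 . . . . 2 . . 3
Index 6: author = 2

Answer: cursor 2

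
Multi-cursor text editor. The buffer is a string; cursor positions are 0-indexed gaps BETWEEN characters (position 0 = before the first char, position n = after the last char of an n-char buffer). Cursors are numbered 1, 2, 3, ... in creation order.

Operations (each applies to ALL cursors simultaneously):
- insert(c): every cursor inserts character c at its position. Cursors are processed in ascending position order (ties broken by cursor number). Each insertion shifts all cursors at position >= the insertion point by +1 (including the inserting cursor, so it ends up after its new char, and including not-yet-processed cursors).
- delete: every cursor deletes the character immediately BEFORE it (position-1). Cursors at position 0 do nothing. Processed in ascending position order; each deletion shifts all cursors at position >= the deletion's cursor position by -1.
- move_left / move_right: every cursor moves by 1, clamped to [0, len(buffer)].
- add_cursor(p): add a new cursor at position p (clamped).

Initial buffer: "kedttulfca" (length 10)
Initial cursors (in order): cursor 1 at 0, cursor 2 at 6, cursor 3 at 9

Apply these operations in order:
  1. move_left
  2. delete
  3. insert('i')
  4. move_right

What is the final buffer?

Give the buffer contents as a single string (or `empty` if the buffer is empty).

After op 1 (move_left): buffer="kedttulfca" (len 10), cursors c1@0 c2@5 c3@8, authorship ..........
After op 2 (delete): buffer="kedtulca" (len 8), cursors c1@0 c2@4 c3@6, authorship ........
After op 3 (insert('i')): buffer="ikedtiulica" (len 11), cursors c1@1 c2@6 c3@9, authorship 1....2..3..
After op 4 (move_right): buffer="ikedtiulica" (len 11), cursors c1@2 c2@7 c3@10, authorship 1....2..3..

Answer: ikedtiulica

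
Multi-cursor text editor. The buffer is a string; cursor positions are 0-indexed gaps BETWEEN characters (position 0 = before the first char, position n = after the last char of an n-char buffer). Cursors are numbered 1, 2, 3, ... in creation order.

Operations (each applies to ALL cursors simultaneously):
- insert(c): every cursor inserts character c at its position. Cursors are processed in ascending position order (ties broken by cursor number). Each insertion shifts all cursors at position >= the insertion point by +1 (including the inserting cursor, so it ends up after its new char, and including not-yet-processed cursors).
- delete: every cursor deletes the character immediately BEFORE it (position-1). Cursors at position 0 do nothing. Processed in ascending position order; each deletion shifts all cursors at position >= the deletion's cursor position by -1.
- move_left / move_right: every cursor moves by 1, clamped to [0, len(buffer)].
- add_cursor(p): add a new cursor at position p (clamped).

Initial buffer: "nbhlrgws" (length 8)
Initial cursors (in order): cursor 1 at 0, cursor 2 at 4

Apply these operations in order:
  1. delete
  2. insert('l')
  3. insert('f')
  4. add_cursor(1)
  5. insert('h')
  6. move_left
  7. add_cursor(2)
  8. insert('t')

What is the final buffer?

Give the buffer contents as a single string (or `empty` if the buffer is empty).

After op 1 (delete): buffer="nbhrgws" (len 7), cursors c1@0 c2@3, authorship .......
After op 2 (insert('l')): buffer="lnbhlrgws" (len 9), cursors c1@1 c2@5, authorship 1...2....
After op 3 (insert('f')): buffer="lfnbhlfrgws" (len 11), cursors c1@2 c2@7, authorship 11...22....
After op 4 (add_cursor(1)): buffer="lfnbhlfrgws" (len 11), cursors c3@1 c1@2 c2@7, authorship 11...22....
After op 5 (insert('h')): buffer="lhfhnbhlfhrgws" (len 14), cursors c3@2 c1@4 c2@10, authorship 1311...222....
After op 6 (move_left): buffer="lhfhnbhlfhrgws" (len 14), cursors c3@1 c1@3 c2@9, authorship 1311...222....
After op 7 (add_cursor(2)): buffer="lhfhnbhlfhrgws" (len 14), cursors c3@1 c4@2 c1@3 c2@9, authorship 1311...222....
After op 8 (insert('t')): buffer="lthtfthnbhlfthrgws" (len 18), cursors c3@2 c4@4 c1@6 c2@13, authorship 1334111...2222....

Answer: lthtfthnbhlfthrgws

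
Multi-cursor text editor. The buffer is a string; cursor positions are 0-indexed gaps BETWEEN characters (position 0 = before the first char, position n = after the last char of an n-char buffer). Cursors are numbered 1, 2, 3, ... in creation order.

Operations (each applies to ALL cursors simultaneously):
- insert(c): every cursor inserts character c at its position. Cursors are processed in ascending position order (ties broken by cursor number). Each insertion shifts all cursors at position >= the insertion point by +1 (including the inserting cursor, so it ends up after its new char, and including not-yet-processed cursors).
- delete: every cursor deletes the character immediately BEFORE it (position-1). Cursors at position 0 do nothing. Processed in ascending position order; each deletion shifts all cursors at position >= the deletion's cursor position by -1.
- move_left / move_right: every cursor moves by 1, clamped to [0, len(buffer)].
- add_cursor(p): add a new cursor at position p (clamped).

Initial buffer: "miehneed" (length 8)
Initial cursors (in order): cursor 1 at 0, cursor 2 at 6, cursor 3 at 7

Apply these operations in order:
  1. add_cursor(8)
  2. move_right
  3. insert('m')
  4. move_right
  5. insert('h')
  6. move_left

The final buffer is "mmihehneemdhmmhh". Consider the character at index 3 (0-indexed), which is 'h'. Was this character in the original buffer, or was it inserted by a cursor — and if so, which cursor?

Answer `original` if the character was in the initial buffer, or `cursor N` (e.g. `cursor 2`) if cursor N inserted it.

After op 1 (add_cursor(8)): buffer="miehneed" (len 8), cursors c1@0 c2@6 c3@7 c4@8, authorship ........
After op 2 (move_right): buffer="miehneed" (len 8), cursors c1@1 c2@7 c3@8 c4@8, authorship ........
After op 3 (insert('m')): buffer="mmiehneemdmm" (len 12), cursors c1@2 c2@9 c3@12 c4@12, authorship .1......2.34
After op 4 (move_right): buffer="mmiehneemdmm" (len 12), cursors c1@3 c2@10 c3@12 c4@12, authorship .1......2.34
After op 5 (insert('h')): buffer="mmihehneemdhmmhh" (len 16), cursors c1@4 c2@12 c3@16 c4@16, authorship .1.1.....2.23434
After op 6 (move_left): buffer="mmihehneemdhmmhh" (len 16), cursors c1@3 c2@11 c3@15 c4@15, authorship .1.1.....2.23434
Authorship (.=original, N=cursor N): . 1 . 1 . . . . . 2 . 2 3 4 3 4
Index 3: author = 1

Answer: cursor 1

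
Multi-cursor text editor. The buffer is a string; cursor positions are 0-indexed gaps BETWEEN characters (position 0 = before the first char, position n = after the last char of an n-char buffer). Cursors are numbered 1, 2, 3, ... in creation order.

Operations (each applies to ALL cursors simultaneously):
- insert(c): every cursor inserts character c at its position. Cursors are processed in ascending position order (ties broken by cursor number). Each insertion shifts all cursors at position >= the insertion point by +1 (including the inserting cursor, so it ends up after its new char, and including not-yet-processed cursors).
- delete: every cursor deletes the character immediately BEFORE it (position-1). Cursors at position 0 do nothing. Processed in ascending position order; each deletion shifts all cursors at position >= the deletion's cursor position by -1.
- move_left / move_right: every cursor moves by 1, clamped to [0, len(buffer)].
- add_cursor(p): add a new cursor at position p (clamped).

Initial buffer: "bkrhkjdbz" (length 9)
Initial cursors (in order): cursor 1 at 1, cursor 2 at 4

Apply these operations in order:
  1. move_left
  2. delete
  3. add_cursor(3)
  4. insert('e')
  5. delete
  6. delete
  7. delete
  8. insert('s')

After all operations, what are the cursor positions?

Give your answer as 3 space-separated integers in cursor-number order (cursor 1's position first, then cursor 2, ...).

After op 1 (move_left): buffer="bkrhkjdbz" (len 9), cursors c1@0 c2@3, authorship .........
After op 2 (delete): buffer="bkhkjdbz" (len 8), cursors c1@0 c2@2, authorship ........
After op 3 (add_cursor(3)): buffer="bkhkjdbz" (len 8), cursors c1@0 c2@2 c3@3, authorship ........
After op 4 (insert('e')): buffer="ebkehekjdbz" (len 11), cursors c1@1 c2@4 c3@6, authorship 1..2.3.....
After op 5 (delete): buffer="bkhkjdbz" (len 8), cursors c1@0 c2@2 c3@3, authorship ........
After op 6 (delete): buffer="bkjdbz" (len 6), cursors c1@0 c2@1 c3@1, authorship ......
After op 7 (delete): buffer="kjdbz" (len 5), cursors c1@0 c2@0 c3@0, authorship .....
After op 8 (insert('s')): buffer="ssskjdbz" (len 8), cursors c1@3 c2@3 c3@3, authorship 123.....

Answer: 3 3 3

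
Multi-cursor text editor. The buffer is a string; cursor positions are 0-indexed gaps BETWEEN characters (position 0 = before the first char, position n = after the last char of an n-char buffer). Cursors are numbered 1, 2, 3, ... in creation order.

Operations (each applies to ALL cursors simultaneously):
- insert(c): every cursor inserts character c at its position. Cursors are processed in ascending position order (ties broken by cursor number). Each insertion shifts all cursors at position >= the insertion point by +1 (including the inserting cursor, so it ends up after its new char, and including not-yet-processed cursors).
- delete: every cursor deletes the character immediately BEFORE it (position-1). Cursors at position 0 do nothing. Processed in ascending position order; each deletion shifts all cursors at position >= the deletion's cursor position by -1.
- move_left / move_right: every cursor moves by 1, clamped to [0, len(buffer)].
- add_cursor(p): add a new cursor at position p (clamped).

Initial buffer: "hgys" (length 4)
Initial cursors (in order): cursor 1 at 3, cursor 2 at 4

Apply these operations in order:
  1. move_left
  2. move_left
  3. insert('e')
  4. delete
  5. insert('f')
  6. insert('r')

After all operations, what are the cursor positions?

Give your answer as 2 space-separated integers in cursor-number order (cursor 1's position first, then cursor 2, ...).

Answer: 3 6

Derivation:
After op 1 (move_left): buffer="hgys" (len 4), cursors c1@2 c2@3, authorship ....
After op 2 (move_left): buffer="hgys" (len 4), cursors c1@1 c2@2, authorship ....
After op 3 (insert('e')): buffer="hegeys" (len 6), cursors c1@2 c2@4, authorship .1.2..
After op 4 (delete): buffer="hgys" (len 4), cursors c1@1 c2@2, authorship ....
After op 5 (insert('f')): buffer="hfgfys" (len 6), cursors c1@2 c2@4, authorship .1.2..
After op 6 (insert('r')): buffer="hfrgfrys" (len 8), cursors c1@3 c2@6, authorship .11.22..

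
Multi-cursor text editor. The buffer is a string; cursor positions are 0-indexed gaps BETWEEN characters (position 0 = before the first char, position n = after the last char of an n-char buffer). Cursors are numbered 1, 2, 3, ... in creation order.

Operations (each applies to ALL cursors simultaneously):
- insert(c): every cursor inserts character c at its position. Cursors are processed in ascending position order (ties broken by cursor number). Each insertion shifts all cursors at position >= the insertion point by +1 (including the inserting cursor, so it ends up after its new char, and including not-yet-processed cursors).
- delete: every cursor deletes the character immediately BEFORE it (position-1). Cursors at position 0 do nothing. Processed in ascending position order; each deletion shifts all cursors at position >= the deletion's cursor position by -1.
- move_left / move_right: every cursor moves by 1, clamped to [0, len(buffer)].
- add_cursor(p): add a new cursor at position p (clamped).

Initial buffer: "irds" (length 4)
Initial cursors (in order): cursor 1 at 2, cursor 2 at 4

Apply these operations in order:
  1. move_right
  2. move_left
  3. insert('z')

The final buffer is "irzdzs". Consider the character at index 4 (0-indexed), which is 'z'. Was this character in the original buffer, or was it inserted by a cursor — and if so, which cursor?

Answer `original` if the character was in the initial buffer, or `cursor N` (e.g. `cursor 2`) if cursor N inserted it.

After op 1 (move_right): buffer="irds" (len 4), cursors c1@3 c2@4, authorship ....
After op 2 (move_left): buffer="irds" (len 4), cursors c1@2 c2@3, authorship ....
After op 3 (insert('z')): buffer="irzdzs" (len 6), cursors c1@3 c2@5, authorship ..1.2.
Authorship (.=original, N=cursor N): . . 1 . 2 .
Index 4: author = 2

Answer: cursor 2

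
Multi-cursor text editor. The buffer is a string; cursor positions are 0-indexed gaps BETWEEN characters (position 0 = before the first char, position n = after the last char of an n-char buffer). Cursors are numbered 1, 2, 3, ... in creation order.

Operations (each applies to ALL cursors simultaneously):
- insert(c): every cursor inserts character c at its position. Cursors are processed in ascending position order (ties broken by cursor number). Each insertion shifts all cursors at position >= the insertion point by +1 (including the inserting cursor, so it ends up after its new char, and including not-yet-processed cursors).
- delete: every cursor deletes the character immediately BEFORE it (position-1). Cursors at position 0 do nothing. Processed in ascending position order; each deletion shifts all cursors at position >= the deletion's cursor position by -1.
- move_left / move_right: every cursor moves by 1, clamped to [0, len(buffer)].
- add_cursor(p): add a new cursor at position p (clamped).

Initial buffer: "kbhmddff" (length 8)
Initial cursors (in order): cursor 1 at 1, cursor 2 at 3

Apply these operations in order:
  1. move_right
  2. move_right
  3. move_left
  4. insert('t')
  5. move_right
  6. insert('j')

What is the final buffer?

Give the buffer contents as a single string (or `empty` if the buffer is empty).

Answer: kbthjmtdjdff

Derivation:
After op 1 (move_right): buffer="kbhmddff" (len 8), cursors c1@2 c2@4, authorship ........
After op 2 (move_right): buffer="kbhmddff" (len 8), cursors c1@3 c2@5, authorship ........
After op 3 (move_left): buffer="kbhmddff" (len 8), cursors c1@2 c2@4, authorship ........
After op 4 (insert('t')): buffer="kbthmtddff" (len 10), cursors c1@3 c2@6, authorship ..1..2....
After op 5 (move_right): buffer="kbthmtddff" (len 10), cursors c1@4 c2@7, authorship ..1..2....
After op 6 (insert('j')): buffer="kbthjmtdjdff" (len 12), cursors c1@5 c2@9, authorship ..1.1.2.2...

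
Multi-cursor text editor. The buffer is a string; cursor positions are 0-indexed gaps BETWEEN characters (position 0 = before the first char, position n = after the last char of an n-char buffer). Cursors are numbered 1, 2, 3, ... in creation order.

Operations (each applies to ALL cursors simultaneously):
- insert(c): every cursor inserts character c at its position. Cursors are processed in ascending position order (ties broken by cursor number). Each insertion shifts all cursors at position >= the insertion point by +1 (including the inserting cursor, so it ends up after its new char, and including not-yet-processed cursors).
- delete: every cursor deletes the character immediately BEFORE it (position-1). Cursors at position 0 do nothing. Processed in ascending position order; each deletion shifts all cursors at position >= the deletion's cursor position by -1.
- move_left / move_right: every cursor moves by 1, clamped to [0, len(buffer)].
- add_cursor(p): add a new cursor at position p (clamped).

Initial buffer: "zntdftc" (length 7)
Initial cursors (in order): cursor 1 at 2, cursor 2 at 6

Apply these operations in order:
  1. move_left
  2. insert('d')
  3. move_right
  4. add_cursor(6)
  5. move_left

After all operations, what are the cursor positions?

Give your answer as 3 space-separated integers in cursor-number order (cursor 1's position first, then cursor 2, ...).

After op 1 (move_left): buffer="zntdftc" (len 7), cursors c1@1 c2@5, authorship .......
After op 2 (insert('d')): buffer="zdntdfdtc" (len 9), cursors c1@2 c2@7, authorship .1....2..
After op 3 (move_right): buffer="zdntdfdtc" (len 9), cursors c1@3 c2@8, authorship .1....2..
After op 4 (add_cursor(6)): buffer="zdntdfdtc" (len 9), cursors c1@3 c3@6 c2@8, authorship .1....2..
After op 5 (move_left): buffer="zdntdfdtc" (len 9), cursors c1@2 c3@5 c2@7, authorship .1....2..

Answer: 2 7 5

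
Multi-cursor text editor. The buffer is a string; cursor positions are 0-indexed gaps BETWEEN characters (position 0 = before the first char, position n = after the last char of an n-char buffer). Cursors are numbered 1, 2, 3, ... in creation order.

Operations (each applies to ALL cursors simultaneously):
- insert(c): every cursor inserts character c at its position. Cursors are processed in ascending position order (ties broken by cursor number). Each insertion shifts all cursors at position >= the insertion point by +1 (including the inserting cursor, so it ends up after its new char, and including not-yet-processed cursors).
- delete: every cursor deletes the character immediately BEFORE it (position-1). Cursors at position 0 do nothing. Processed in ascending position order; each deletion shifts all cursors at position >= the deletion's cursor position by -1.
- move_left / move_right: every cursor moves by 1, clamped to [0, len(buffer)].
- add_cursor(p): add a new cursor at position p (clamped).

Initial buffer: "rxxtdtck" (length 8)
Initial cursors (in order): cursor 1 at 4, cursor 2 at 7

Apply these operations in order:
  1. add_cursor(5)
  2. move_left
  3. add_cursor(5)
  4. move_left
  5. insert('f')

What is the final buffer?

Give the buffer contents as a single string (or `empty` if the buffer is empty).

Answer: rxfxftfdftck

Derivation:
After op 1 (add_cursor(5)): buffer="rxxtdtck" (len 8), cursors c1@4 c3@5 c2@7, authorship ........
After op 2 (move_left): buffer="rxxtdtck" (len 8), cursors c1@3 c3@4 c2@6, authorship ........
After op 3 (add_cursor(5)): buffer="rxxtdtck" (len 8), cursors c1@3 c3@4 c4@5 c2@6, authorship ........
After op 4 (move_left): buffer="rxxtdtck" (len 8), cursors c1@2 c3@3 c4@4 c2@5, authorship ........
After op 5 (insert('f')): buffer="rxfxftfdftck" (len 12), cursors c1@3 c3@5 c4@7 c2@9, authorship ..1.3.4.2...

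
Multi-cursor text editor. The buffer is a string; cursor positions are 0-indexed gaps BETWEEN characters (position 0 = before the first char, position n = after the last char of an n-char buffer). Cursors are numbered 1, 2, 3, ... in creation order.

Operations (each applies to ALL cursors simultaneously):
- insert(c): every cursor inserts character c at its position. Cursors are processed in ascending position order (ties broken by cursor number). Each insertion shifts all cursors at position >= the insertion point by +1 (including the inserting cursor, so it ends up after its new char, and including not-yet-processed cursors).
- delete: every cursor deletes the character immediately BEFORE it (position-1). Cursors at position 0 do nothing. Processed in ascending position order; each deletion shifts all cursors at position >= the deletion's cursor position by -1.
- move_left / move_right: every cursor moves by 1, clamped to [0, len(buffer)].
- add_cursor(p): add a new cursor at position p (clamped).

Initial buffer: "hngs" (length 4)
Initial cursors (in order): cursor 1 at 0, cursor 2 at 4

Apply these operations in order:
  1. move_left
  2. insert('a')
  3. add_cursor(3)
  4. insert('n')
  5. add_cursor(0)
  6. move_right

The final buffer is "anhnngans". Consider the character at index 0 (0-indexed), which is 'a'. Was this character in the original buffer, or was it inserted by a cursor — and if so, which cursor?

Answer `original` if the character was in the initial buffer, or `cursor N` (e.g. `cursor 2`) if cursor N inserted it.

Answer: cursor 1

Derivation:
After op 1 (move_left): buffer="hngs" (len 4), cursors c1@0 c2@3, authorship ....
After op 2 (insert('a')): buffer="ahngas" (len 6), cursors c1@1 c2@5, authorship 1...2.
After op 3 (add_cursor(3)): buffer="ahngas" (len 6), cursors c1@1 c3@3 c2@5, authorship 1...2.
After op 4 (insert('n')): buffer="anhnngans" (len 9), cursors c1@2 c3@5 c2@8, authorship 11..3.22.
After op 5 (add_cursor(0)): buffer="anhnngans" (len 9), cursors c4@0 c1@2 c3@5 c2@8, authorship 11..3.22.
After op 6 (move_right): buffer="anhnngans" (len 9), cursors c4@1 c1@3 c3@6 c2@9, authorship 11..3.22.
Authorship (.=original, N=cursor N): 1 1 . . 3 . 2 2 .
Index 0: author = 1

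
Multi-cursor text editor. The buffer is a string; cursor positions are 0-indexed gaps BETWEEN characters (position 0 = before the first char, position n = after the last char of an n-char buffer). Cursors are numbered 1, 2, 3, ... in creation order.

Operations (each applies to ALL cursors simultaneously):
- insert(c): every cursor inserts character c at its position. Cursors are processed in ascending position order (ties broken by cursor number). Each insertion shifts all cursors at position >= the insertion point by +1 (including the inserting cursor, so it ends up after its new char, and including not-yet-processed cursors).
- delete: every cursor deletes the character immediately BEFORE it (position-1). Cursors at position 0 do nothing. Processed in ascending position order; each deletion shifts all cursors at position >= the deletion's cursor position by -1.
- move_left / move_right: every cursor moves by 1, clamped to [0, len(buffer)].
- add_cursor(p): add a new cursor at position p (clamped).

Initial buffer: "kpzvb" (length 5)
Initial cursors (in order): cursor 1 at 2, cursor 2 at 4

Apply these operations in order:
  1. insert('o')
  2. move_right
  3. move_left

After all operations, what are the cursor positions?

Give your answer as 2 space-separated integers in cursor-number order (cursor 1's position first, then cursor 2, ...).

After op 1 (insert('o')): buffer="kpozvob" (len 7), cursors c1@3 c2@6, authorship ..1..2.
After op 2 (move_right): buffer="kpozvob" (len 7), cursors c1@4 c2@7, authorship ..1..2.
After op 3 (move_left): buffer="kpozvob" (len 7), cursors c1@3 c2@6, authorship ..1..2.

Answer: 3 6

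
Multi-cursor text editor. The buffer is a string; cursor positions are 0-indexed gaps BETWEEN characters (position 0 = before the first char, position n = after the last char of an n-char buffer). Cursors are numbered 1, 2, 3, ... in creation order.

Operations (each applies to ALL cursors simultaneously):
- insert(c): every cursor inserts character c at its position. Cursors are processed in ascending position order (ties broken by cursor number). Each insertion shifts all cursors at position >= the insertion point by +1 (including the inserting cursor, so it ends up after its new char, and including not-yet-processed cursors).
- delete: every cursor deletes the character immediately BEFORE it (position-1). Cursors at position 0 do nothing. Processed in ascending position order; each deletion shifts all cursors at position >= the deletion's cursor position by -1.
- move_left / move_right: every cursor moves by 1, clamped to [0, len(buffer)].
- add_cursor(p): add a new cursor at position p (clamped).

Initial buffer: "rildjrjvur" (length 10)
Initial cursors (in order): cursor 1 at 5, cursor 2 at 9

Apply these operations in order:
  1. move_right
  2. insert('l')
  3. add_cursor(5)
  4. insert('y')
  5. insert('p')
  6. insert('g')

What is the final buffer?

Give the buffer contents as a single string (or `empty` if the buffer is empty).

Answer: rildjypgrlypgjvurlypg

Derivation:
After op 1 (move_right): buffer="rildjrjvur" (len 10), cursors c1@6 c2@10, authorship ..........
After op 2 (insert('l')): buffer="rildjrljvurl" (len 12), cursors c1@7 c2@12, authorship ......1....2
After op 3 (add_cursor(5)): buffer="rildjrljvurl" (len 12), cursors c3@5 c1@7 c2@12, authorship ......1....2
After op 4 (insert('y')): buffer="rildjyrlyjvurly" (len 15), cursors c3@6 c1@9 c2@15, authorship .....3.11....22
After op 5 (insert('p')): buffer="rildjyprlypjvurlyp" (len 18), cursors c3@7 c1@11 c2@18, authorship .....33.111....222
After op 6 (insert('g')): buffer="rildjypgrlypgjvurlypg" (len 21), cursors c3@8 c1@13 c2@21, authorship .....333.1111....2222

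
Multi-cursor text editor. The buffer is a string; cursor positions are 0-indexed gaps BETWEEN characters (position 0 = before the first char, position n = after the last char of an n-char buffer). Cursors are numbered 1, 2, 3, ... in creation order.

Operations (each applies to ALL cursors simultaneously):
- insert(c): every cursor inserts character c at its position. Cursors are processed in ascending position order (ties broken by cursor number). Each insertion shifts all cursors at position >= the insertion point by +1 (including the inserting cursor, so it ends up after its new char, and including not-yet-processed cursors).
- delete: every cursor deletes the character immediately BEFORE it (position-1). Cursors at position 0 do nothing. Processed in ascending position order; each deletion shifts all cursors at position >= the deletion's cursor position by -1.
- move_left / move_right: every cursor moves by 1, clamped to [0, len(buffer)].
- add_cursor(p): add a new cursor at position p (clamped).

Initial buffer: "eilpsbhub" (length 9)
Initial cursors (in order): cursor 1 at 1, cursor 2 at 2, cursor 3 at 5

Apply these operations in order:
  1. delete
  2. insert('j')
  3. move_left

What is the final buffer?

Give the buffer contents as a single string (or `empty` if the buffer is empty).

Answer: jjlpjbhub

Derivation:
After op 1 (delete): buffer="lpbhub" (len 6), cursors c1@0 c2@0 c3@2, authorship ......
After op 2 (insert('j')): buffer="jjlpjbhub" (len 9), cursors c1@2 c2@2 c3@5, authorship 12..3....
After op 3 (move_left): buffer="jjlpjbhub" (len 9), cursors c1@1 c2@1 c3@4, authorship 12..3....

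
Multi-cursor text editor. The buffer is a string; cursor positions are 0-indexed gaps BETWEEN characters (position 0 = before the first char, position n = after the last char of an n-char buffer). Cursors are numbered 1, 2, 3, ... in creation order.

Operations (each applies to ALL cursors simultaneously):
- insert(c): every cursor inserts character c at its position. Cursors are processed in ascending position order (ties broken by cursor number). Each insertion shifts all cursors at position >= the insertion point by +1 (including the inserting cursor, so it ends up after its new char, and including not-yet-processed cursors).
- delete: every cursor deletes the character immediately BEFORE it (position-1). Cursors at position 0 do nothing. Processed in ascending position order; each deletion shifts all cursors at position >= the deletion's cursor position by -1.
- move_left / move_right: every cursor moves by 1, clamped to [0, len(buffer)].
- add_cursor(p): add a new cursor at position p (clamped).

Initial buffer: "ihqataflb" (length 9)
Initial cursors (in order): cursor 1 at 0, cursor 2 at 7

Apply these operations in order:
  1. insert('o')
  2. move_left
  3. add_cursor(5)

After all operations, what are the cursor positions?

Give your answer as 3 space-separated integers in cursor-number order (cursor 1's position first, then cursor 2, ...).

After op 1 (insert('o')): buffer="oihqatafolb" (len 11), cursors c1@1 c2@9, authorship 1.......2..
After op 2 (move_left): buffer="oihqatafolb" (len 11), cursors c1@0 c2@8, authorship 1.......2..
After op 3 (add_cursor(5)): buffer="oihqatafolb" (len 11), cursors c1@0 c3@5 c2@8, authorship 1.......2..

Answer: 0 8 5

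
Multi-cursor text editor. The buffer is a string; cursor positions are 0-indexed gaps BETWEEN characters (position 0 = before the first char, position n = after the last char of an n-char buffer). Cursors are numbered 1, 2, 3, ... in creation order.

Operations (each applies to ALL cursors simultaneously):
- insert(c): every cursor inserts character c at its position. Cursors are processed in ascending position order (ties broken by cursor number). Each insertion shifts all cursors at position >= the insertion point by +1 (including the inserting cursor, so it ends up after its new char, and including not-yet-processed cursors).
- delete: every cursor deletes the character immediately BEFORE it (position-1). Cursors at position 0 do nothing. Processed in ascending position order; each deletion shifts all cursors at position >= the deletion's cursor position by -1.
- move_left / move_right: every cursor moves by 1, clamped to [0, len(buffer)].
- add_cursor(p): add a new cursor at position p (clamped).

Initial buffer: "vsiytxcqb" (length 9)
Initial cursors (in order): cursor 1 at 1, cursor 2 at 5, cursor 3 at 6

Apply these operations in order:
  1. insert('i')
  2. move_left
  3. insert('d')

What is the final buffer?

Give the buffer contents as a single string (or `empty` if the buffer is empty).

After op 1 (insert('i')): buffer="visiytixicqb" (len 12), cursors c1@2 c2@7 c3@9, authorship .1....2.3...
After op 2 (move_left): buffer="visiytixicqb" (len 12), cursors c1@1 c2@6 c3@8, authorship .1....2.3...
After op 3 (insert('d')): buffer="vdisiytdixdicqb" (len 15), cursors c1@2 c2@8 c3@11, authorship .11....22.33...

Answer: vdisiytdixdicqb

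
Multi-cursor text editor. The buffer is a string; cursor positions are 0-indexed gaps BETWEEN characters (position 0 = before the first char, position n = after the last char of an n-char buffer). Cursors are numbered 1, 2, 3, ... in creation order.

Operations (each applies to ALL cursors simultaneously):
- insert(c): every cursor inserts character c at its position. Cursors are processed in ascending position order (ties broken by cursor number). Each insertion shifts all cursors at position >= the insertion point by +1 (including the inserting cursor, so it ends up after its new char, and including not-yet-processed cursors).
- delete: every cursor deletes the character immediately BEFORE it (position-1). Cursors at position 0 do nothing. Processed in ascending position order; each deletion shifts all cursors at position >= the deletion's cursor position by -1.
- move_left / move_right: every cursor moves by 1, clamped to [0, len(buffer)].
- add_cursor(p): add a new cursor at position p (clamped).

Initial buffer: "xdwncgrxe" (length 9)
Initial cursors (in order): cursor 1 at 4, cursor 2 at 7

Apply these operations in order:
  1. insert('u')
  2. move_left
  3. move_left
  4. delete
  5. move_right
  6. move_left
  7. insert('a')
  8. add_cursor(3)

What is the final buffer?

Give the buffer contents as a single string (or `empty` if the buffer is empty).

After op 1 (insert('u')): buffer="xdwnucgruxe" (len 11), cursors c1@5 c2@9, authorship ....1...2..
After op 2 (move_left): buffer="xdwnucgruxe" (len 11), cursors c1@4 c2@8, authorship ....1...2..
After op 3 (move_left): buffer="xdwnucgruxe" (len 11), cursors c1@3 c2@7, authorship ....1...2..
After op 4 (delete): buffer="xdnucruxe" (len 9), cursors c1@2 c2@5, authorship ...1..2..
After op 5 (move_right): buffer="xdnucruxe" (len 9), cursors c1@3 c2@6, authorship ...1..2..
After op 6 (move_left): buffer="xdnucruxe" (len 9), cursors c1@2 c2@5, authorship ...1..2..
After op 7 (insert('a')): buffer="xdanucaruxe" (len 11), cursors c1@3 c2@7, authorship ..1.1.2.2..
After op 8 (add_cursor(3)): buffer="xdanucaruxe" (len 11), cursors c1@3 c3@3 c2@7, authorship ..1.1.2.2..

Answer: xdanucaruxe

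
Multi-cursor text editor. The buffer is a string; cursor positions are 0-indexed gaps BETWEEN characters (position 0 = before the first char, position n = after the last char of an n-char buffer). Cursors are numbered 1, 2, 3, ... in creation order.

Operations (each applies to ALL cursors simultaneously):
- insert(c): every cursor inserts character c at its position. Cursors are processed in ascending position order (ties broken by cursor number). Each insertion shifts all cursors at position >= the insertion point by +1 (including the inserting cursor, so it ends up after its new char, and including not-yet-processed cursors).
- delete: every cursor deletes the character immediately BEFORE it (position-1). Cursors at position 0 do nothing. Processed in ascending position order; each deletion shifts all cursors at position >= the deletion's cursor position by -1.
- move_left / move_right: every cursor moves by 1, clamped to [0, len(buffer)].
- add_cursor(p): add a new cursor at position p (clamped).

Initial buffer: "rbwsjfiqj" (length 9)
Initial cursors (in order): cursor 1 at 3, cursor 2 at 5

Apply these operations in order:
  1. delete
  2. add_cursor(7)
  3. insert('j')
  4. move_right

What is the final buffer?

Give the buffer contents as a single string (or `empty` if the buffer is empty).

Answer: rbjsjfiqjj

Derivation:
After op 1 (delete): buffer="rbsfiqj" (len 7), cursors c1@2 c2@3, authorship .......
After op 2 (add_cursor(7)): buffer="rbsfiqj" (len 7), cursors c1@2 c2@3 c3@7, authorship .......
After op 3 (insert('j')): buffer="rbjsjfiqjj" (len 10), cursors c1@3 c2@5 c3@10, authorship ..1.2....3
After op 4 (move_right): buffer="rbjsjfiqjj" (len 10), cursors c1@4 c2@6 c3@10, authorship ..1.2....3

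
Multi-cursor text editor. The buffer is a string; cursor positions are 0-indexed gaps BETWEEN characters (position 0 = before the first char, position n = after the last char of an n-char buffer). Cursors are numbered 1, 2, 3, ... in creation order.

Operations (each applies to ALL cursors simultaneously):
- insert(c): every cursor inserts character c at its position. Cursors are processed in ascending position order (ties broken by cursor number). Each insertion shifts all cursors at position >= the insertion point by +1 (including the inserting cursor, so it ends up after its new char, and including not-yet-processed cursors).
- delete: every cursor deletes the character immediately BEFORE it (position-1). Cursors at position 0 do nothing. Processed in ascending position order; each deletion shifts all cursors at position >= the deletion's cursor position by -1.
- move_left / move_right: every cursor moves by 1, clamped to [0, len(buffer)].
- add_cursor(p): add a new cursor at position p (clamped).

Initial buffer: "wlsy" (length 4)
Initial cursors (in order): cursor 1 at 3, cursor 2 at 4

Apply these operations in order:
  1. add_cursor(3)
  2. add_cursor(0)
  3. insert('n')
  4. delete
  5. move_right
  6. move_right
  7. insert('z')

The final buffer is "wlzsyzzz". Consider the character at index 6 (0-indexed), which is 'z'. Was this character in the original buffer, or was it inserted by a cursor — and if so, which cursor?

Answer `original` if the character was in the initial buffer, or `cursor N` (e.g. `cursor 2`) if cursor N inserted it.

After op 1 (add_cursor(3)): buffer="wlsy" (len 4), cursors c1@3 c3@3 c2@4, authorship ....
After op 2 (add_cursor(0)): buffer="wlsy" (len 4), cursors c4@0 c1@3 c3@3 c2@4, authorship ....
After op 3 (insert('n')): buffer="nwlsnnyn" (len 8), cursors c4@1 c1@6 c3@6 c2@8, authorship 4...13.2
After op 4 (delete): buffer="wlsy" (len 4), cursors c4@0 c1@3 c3@3 c2@4, authorship ....
After op 5 (move_right): buffer="wlsy" (len 4), cursors c4@1 c1@4 c2@4 c3@4, authorship ....
After op 6 (move_right): buffer="wlsy" (len 4), cursors c4@2 c1@4 c2@4 c3@4, authorship ....
After op 7 (insert('z')): buffer="wlzsyzzz" (len 8), cursors c4@3 c1@8 c2@8 c3@8, authorship ..4..123
Authorship (.=original, N=cursor N): . . 4 . . 1 2 3
Index 6: author = 2

Answer: cursor 2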